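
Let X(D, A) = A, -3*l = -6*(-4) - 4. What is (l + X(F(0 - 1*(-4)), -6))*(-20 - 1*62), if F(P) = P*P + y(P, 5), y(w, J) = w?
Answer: 3116/3 ≈ 1038.7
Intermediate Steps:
l = -20/3 (l = -(-6*(-4) - 4)/3 = -(24 - 4)/3 = -1/3*20 = -20/3 ≈ -6.6667)
F(P) = P + P**2 (F(P) = P*P + P = P**2 + P = P + P**2)
(l + X(F(0 - 1*(-4)), -6))*(-20 - 1*62) = (-20/3 - 6)*(-20 - 1*62) = -38*(-20 - 62)/3 = -38/3*(-82) = 3116/3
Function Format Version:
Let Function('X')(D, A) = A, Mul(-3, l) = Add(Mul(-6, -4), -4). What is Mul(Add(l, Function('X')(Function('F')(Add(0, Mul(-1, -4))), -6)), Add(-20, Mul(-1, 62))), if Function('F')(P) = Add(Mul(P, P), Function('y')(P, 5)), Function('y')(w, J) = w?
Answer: Rational(3116, 3) ≈ 1038.7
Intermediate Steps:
l = Rational(-20, 3) (l = Mul(Rational(-1, 3), Add(Mul(-6, -4), -4)) = Mul(Rational(-1, 3), Add(24, -4)) = Mul(Rational(-1, 3), 20) = Rational(-20, 3) ≈ -6.6667)
Function('F')(P) = Add(P, Pow(P, 2)) (Function('F')(P) = Add(Mul(P, P), P) = Add(Pow(P, 2), P) = Add(P, Pow(P, 2)))
Mul(Add(l, Function('X')(Function('F')(Add(0, Mul(-1, -4))), -6)), Add(-20, Mul(-1, 62))) = Mul(Add(Rational(-20, 3), -6), Add(-20, Mul(-1, 62))) = Mul(Rational(-38, 3), Add(-20, -62)) = Mul(Rational(-38, 3), -82) = Rational(3116, 3)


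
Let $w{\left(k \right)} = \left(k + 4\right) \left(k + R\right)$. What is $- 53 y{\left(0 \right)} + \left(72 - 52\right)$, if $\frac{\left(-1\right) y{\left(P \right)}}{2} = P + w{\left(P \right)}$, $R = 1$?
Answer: $444$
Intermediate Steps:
$w{\left(k \right)} = \left(1 + k\right) \left(4 + k\right)$ ($w{\left(k \right)} = \left(k + 4\right) \left(k + 1\right) = \left(4 + k\right) \left(1 + k\right) = \left(1 + k\right) \left(4 + k\right)$)
$y{\left(P \right)} = -8 - 12 P - 2 P^{2}$ ($y{\left(P \right)} = - 2 \left(P + \left(4 + P^{2} + 5 P\right)\right) = - 2 \left(4 + P^{2} + 6 P\right) = -8 - 12 P - 2 P^{2}$)
$- 53 y{\left(0 \right)} + \left(72 - 52\right) = - 53 \left(-8 - 0 - 2 \cdot 0^{2}\right) + \left(72 - 52\right) = - 53 \left(-8 + 0 - 0\right) + 20 = - 53 \left(-8 + 0 + 0\right) + 20 = \left(-53\right) \left(-8\right) + 20 = 424 + 20 = 444$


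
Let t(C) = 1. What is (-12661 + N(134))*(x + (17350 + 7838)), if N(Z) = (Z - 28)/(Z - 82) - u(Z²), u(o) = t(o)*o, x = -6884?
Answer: -560376256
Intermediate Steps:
u(o) = o (u(o) = 1*o = o)
N(Z) = -Z² + (-28 + Z)/(-82 + Z) (N(Z) = (Z - 28)/(Z - 82) - Z² = (-28 + Z)/(-82 + Z) - Z² = -Z² + (-28 + Z)/(-82 + Z))
(-12661 + N(134))*(x + (17350 + 7838)) = (-12661 + (-28 + 134 - 1*134³ + 82*134²)/(-82 + 134))*(-6884 + (17350 + 7838)) = (-12661 + (-28 + 134 - 1*2406104 + 82*17956)/52)*(-6884 + 25188) = (-12661 + (-28 + 134 - 2406104 + 1472392)/52)*18304 = (-12661 + (1/52)*(-933606))*18304 = (-12661 - 466803/26)*18304 = -795989/26*18304 = -560376256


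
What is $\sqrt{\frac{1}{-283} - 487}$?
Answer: $\frac{i \sqrt{39003626}}{283} \approx 22.068 i$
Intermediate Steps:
$\sqrt{\frac{1}{-283} - 487} = \sqrt{- \frac{1}{283} - 487} = \sqrt{- \frac{137822}{283}} = \frac{i \sqrt{39003626}}{283}$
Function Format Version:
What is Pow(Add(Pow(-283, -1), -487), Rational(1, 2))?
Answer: Mul(Rational(1, 283), I, Pow(39003626, Rational(1, 2))) ≈ Mul(22.068, I)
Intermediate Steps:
Pow(Add(Pow(-283, -1), -487), Rational(1, 2)) = Pow(Add(Rational(-1, 283), -487), Rational(1, 2)) = Pow(Rational(-137822, 283), Rational(1, 2)) = Mul(Rational(1, 283), I, Pow(39003626, Rational(1, 2)))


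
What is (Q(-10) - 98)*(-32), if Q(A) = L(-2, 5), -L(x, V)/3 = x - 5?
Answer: 2464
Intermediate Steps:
L(x, V) = 15 - 3*x (L(x, V) = -3*(x - 5) = -3*(-5 + x) = 15 - 3*x)
Q(A) = 21 (Q(A) = 15 - 3*(-2) = 15 + 6 = 21)
(Q(-10) - 98)*(-32) = (21 - 98)*(-32) = -77*(-32) = 2464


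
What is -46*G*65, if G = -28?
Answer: 83720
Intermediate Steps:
-46*G*65 = -46*(-28)*65 = 1288*65 = 83720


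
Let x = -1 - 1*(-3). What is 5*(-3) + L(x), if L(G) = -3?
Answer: -18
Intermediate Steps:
x = 2 (x = -1 + 3 = 2)
5*(-3) + L(x) = 5*(-3) - 3 = -15 - 3 = -18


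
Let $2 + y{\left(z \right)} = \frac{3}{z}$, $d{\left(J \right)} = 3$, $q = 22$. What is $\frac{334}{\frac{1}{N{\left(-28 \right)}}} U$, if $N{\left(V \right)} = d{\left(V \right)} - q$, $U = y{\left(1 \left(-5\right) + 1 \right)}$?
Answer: $\frac{34903}{2} \approx 17452.0$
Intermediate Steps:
$y{\left(z \right)} = -2 + \frac{3}{z}$
$U = - \frac{11}{4}$ ($U = -2 + \frac{3}{1 \left(-5\right) + 1} = -2 + \frac{3}{-5 + 1} = -2 + \frac{3}{-4} = -2 + 3 \left(- \frac{1}{4}\right) = -2 - \frac{3}{4} = - \frac{11}{4} \approx -2.75$)
$N{\left(V \right)} = -19$ ($N{\left(V \right)} = 3 - 22 = -19$)
$\frac{334}{\frac{1}{N{\left(-28 \right)}}} U = \frac{334}{\frac{1}{-19}} \left(- \frac{11}{4}\right) = \frac{334}{- \frac{1}{19}} \left(- \frac{11}{4}\right) = 334 \left(-19\right) \left(- \frac{11}{4}\right) = \left(-6346\right) \left(- \frac{11}{4}\right) = \frac{34903}{2}$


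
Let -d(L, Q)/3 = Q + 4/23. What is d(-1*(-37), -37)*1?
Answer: 2541/23 ≈ 110.48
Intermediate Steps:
d(L, Q) = -12/23 - 3*Q (d(L, Q) = -3*(Q + 4/23) = -3*(4/23 + Q) = -12/23 - 3*Q)
d(-1*(-37), -37)*1 = (-12/23 - 3*(-37))*1 = (-12/23 + 111)*1 = (2541/23)*1 = 2541/23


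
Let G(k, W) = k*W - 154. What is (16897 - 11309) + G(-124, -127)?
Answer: 21182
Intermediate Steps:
G(k, W) = -154 + W*k (G(k, W) = W*k - 154 = -154 + W*k)
(16897 - 11309) + G(-124, -127) = (16897 - 11309) + (-154 - 127*(-124)) = 5588 + (-154 + 15748) = 5588 + 15594 = 21182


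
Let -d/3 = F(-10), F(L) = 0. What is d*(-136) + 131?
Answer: 131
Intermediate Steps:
d = 0 (d = -3*0 = 0)
d*(-136) + 131 = 0*(-136) + 131 = 0 + 131 = 131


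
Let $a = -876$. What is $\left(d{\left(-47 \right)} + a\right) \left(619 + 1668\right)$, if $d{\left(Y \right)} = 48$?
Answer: $-1893636$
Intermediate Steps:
$\left(d{\left(-47 \right)} + a\right) \left(619 + 1668\right) = \left(48 - 876\right) \left(619 + 1668\right) = \left(-828\right) 2287 = -1893636$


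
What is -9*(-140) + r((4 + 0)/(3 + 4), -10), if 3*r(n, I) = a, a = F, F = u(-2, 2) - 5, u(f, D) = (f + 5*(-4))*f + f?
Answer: 3817/3 ≈ 1272.3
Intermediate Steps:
u(f, D) = f + f*(-20 + f) (u(f, D) = (f - 20)*f + f = (-20 + f)*f + f = f*(-20 + f) + f = f + f*(-20 + f))
F = 37 (F = -2*(-19 - 2) - 5 = -2*(-21) - 5 = 42 - 5 = 37)
a = 37
r(n, I) = 37/3 (r(n, I) = (⅓)*37 = 37/3)
-9*(-140) + r((4 + 0)/(3 + 4), -10) = -9*(-140) + 37/3 = 1260 + 37/3 = 3817/3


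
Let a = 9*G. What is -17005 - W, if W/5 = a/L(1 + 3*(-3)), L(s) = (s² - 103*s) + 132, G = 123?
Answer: -1156709/68 ≈ -17010.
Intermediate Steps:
a = 1107 (a = 9*123 = 1107)
L(s) = 132 + s² - 103*s
W = 369/68 (W = 5*(1107/(132 + (1 + 3*(-3))² - 103*(1 + 3*(-3)))) = 5*(1107/(132 + (1 - 9)² - 103*(1 - 9))) = 5*(1107/(132 + (-8)² - 103*(-8))) = 5*(1107/(132 + 64 + 824)) = 5*(1107/1020) = 5*(1107*(1/1020)) = 5*(369/340) = 369/68 ≈ 5.4265)
-17005 - W = -17005 - 1*369/68 = -17005 - 369/68 = -1156709/68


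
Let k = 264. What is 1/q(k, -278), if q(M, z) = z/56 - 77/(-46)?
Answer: -644/2119 ≈ -0.30392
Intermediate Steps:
q(M, z) = 77/46 + z/56 (q(M, z) = z*(1/56) - 77*(-1/46) = z/56 + 77/46 = 77/46 + z/56)
1/q(k, -278) = 1/(77/46 + (1/56)*(-278)) = 1/(77/46 - 139/28) = 1/(-2119/644) = -644/2119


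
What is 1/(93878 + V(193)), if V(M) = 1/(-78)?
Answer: 78/7322483 ≈ 1.0652e-5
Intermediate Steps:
V(M) = -1/78
1/(93878 + V(193)) = 1/(93878 - 1/78) = 1/(7322483/78) = 78/7322483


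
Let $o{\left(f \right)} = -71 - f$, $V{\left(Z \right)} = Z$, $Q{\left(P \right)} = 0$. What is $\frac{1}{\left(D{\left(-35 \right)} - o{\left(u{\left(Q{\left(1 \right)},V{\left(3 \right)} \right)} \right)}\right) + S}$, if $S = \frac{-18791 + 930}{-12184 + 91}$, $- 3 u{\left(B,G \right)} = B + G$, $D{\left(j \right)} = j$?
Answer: $\frac{12093}{441116} \approx 0.027415$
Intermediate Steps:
$u{\left(B,G \right)} = - \frac{B}{3} - \frac{G}{3}$ ($u{\left(B,G \right)} = - \frac{B + G}{3} = - \frac{B}{3} - \frac{G}{3}$)
$S = \frac{17861}{12093}$ ($S = - \frac{17861}{-12093} = \left(-17861\right) \left(- \frac{1}{12093}\right) = \frac{17861}{12093} \approx 1.477$)
$\frac{1}{\left(D{\left(-35 \right)} - o{\left(u{\left(Q{\left(1 \right)},V{\left(3 \right)} \right)} \right)}\right) + S} = \frac{1}{\left(-35 - \left(-71 - \left(\left(- \frac{1}{3}\right) 0 - 1\right)\right)\right) + \frac{17861}{12093}} = \frac{1}{\left(-35 - \left(-71 - \left(0 - 1\right)\right)\right) + \frac{17861}{12093}} = \frac{1}{\left(-35 - \left(-71 - -1\right)\right) + \frac{17861}{12093}} = \frac{1}{\left(-35 - \left(-71 + 1\right)\right) + \frac{17861}{12093}} = \frac{1}{\left(-35 - -70\right) + \frac{17861}{12093}} = \frac{1}{\left(-35 + 70\right) + \frac{17861}{12093}} = \frac{1}{35 + \frac{17861}{12093}} = \frac{1}{\frac{441116}{12093}} = \frac{12093}{441116}$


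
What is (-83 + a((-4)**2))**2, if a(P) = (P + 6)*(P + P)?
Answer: 385641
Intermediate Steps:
a(P) = 2*P*(6 + P) (a(P) = (6 + P)*(2*P) = 2*P*(6 + P))
(-83 + a((-4)**2))**2 = (-83 + 2*(-4)**2*(6 + (-4)**2))**2 = (-83 + 2*16*(6 + 16))**2 = (-83 + 2*16*22)**2 = (-83 + 704)**2 = 621**2 = 385641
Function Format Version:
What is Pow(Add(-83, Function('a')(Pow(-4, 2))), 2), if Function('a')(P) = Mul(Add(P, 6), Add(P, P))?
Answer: 385641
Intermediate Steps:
Function('a')(P) = Mul(2, P, Add(6, P)) (Function('a')(P) = Mul(Add(6, P), Mul(2, P)) = Mul(2, P, Add(6, P)))
Pow(Add(-83, Function('a')(Pow(-4, 2))), 2) = Pow(Add(-83, Mul(2, Pow(-4, 2), Add(6, Pow(-4, 2)))), 2) = Pow(Add(-83, Mul(2, 16, Add(6, 16))), 2) = Pow(Add(-83, Mul(2, 16, 22)), 2) = Pow(Add(-83, 704), 2) = Pow(621, 2) = 385641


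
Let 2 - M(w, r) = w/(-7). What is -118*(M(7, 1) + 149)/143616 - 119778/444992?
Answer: -170195/431904 ≈ -0.39406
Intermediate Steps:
M(w, r) = 2 + w/7 (M(w, r) = 2 - w/(-7) = 2 - w*(-1)/7 = 2 - (-1)*w/7 = 2 + w/7)
-118*(M(7, 1) + 149)/143616 - 119778/444992 = -118*((2 + (⅐)*7) + 149)/143616 - 119778/444992 = -118*((2 + 1) + 149)*(1/143616) - 119778*1/444992 = -118*(3 + 149)*(1/143616) - 59889/222496 = -118*152*(1/143616) - 59889/222496 = -17936*1/143616 - 59889/222496 = -1121/8976 - 59889/222496 = -170195/431904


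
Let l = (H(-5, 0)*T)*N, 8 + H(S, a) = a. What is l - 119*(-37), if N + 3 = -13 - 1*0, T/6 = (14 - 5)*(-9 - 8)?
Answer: -113101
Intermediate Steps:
H(S, a) = -8 + a
T = -918 (T = 6*((14 - 5)*(-9 - 8)) = 6*(9*(-17)) = 6*(-153) = -918)
N = -16 (N = -3 + (-13 - 1*0) = -3 + (-13 + 0) = -3 - 13 = -16)
l = -117504 (l = ((-8 + 0)*(-918))*(-16) = -8*(-918)*(-16) = 7344*(-16) = -117504)
l - 119*(-37) = -117504 - 119*(-37) = -117504 - 1*(-4403) = -117504 + 4403 = -113101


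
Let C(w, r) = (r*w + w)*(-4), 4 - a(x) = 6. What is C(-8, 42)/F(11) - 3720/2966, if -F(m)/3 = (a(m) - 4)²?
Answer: -560372/40041 ≈ -13.995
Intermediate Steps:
a(x) = -2 (a(x) = 4 - 1*6 = 4 - 6 = -2)
C(w, r) = -4*w - 4*r*w (C(w, r) = (w + r*w)*(-4) = -4*w - 4*r*w)
F(m) = -108 (F(m) = -3*(-2 - 4)² = -3*(-6)² = -3*36 = -108)
C(-8, 42)/F(11) - 3720/2966 = -4*(-8)*(1 + 42)/(-108) - 3720/2966 = -4*(-8)*43*(-1/108) - 3720*1/2966 = 1376*(-1/108) - 1860/1483 = -344/27 - 1860/1483 = -560372/40041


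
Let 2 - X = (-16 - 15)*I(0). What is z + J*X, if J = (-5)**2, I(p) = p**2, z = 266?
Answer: 316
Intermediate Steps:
X = 2 (X = 2 - (-16 - 15)*0**2 = 2 - (-31)*0 = 2 - 1*0 = 2 + 0 = 2)
J = 25
z + J*X = 266 + 25*2 = 266 + 50 = 316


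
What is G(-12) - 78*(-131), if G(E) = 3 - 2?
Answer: 10219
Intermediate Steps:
G(E) = 1
G(-12) - 78*(-131) = 1 - 78*(-131) = 1 + 10218 = 10219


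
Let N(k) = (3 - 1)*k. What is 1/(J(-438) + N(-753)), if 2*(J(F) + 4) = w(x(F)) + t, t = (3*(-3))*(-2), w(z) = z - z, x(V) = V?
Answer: -1/1501 ≈ -0.00066622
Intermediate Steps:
w(z) = 0
t = 18 (t = -9*(-2) = 18)
N(k) = 2*k
J(F) = 5 (J(F) = -4 + (0 + 18)/2 = -4 + (½)*18 = -4 + 9 = 5)
1/(J(-438) + N(-753)) = 1/(5 + 2*(-753)) = 1/(5 - 1506) = 1/(-1501) = -1/1501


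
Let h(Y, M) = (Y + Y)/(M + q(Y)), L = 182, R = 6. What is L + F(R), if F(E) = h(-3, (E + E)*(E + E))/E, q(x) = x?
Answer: 25661/141 ≈ 181.99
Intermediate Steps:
h(Y, M) = 2*Y/(M + Y) (h(Y, M) = (Y + Y)/(M + Y) = (2*Y)/(M + Y) = 2*Y/(M + Y))
F(E) = -6/(E*(-3 + 4*E²)) (F(E) = (2*(-3)/((E + E)*(E + E) - 3))/E = (2*(-3)/((2*E)*(2*E) - 3))/E = (2*(-3)/(4*E² - 3))/E = (2*(-3)/(-3 + 4*E²))/E = (-6/(-3 + 4*E²))/E = -6/(E*(-3 + 4*E²)))
L + F(R) = 182 - 6/(6*(-3 + 4*6²)) = 182 - 6*⅙/(-3 + 4*36) = 182 - 6*⅙/(-3 + 144) = 182 - 6*⅙/141 = 182 - 6*⅙*1/141 = 182 - 1/141 = 25661/141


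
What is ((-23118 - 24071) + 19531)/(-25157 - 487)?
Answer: 13829/12822 ≈ 1.0785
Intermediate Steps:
((-23118 - 24071) + 19531)/(-25157 - 487) = (-47189 + 19531)/(-25644) = -27658*(-1/25644) = 13829/12822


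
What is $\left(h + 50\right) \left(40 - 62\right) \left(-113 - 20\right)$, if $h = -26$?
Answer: $70224$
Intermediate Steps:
$\left(h + 50\right) \left(40 - 62\right) \left(-113 - 20\right) = \left(-26 + 50\right) \left(40 - 62\right) \left(-113 - 20\right) = 24 \left(-22\right) \left(-133\right) = \left(-528\right) \left(-133\right) = 70224$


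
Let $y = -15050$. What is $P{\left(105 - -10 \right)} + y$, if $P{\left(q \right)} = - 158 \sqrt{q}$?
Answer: $-15050 - 158 \sqrt{115} \approx -16744.0$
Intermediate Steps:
$P{\left(105 - -10 \right)} + y = - 158 \sqrt{105 - -10} - 15050 = - 158 \sqrt{105 + 10} - 15050 = - 158 \sqrt{115} - 15050 = -15050 - 158 \sqrt{115}$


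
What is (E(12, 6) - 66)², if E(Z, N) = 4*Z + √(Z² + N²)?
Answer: 504 - 216*√5 ≈ 21.009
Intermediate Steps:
E(Z, N) = √(N² + Z²) + 4*Z (E(Z, N) = 4*Z + √(N² + Z²) = √(N² + Z²) + 4*Z)
(E(12, 6) - 66)² = ((√(6² + 12²) + 4*12) - 66)² = ((√(36 + 144) + 48) - 66)² = ((√180 + 48) - 66)² = ((6*√5 + 48) - 66)² = ((48 + 6*√5) - 66)² = (-18 + 6*√5)²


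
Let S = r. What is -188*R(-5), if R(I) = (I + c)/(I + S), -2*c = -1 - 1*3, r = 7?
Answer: 282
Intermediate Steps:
c = 2 (c = -(-1 - 1*3)/2 = -(-1 - 3)/2 = -½*(-4) = 2)
S = 7
R(I) = (2 + I)/(7 + I) (R(I) = (I + 2)/(I + 7) = (2 + I)/(7 + I))
-188*R(-5) = -188*(2 - 5)/(7 - 5) = -188*(-3)/2 = -94*(-3) = -188*(-3/2) = 282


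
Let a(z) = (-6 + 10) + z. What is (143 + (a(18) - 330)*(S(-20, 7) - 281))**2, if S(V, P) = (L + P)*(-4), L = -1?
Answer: 8851610889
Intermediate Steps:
a(z) = 4 + z
S(V, P) = 4 - 4*P (S(V, P) = (-1 + P)*(-4) = 4 - 4*P)
(143 + (a(18) - 330)*(S(-20, 7) - 281))**2 = (143 + ((4 + 18) - 330)*((4 - 4*7) - 281))**2 = (143 + (22 - 330)*((4 - 28) - 281))**2 = (143 - 308*(-24 - 281))**2 = (143 - 308*(-305))**2 = (143 + 93940)**2 = 94083**2 = 8851610889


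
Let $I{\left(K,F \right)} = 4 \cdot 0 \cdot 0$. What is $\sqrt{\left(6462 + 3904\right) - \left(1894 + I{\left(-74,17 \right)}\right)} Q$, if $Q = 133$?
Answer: $266 \sqrt{2118} \approx 12242.0$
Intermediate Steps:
$I{\left(K,F \right)} = 0$ ($I{\left(K,F \right)} = 0 \cdot 0 = 0$)
$\sqrt{\left(6462 + 3904\right) - \left(1894 + I{\left(-74,17 \right)}\right)} Q = \sqrt{\left(6462 + 3904\right) - 1894} \cdot 133 = \sqrt{10366 + \left(-1894 + 0\right)} 133 = \sqrt{10366 - 1894} \cdot 133 = \sqrt{8472} \cdot 133 = 2 \sqrt{2118} \cdot 133 = 266 \sqrt{2118}$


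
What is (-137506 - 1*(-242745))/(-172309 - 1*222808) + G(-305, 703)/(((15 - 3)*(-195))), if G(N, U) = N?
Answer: -25149715/184914756 ≈ -0.13601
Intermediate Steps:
(-137506 - 1*(-242745))/(-172309 - 1*222808) + G(-305, 703)/(((15 - 3)*(-195))) = (-137506 - 1*(-242745))/(-172309 - 1*222808) - 305*(-1/(195*(15 - 3))) = (-137506 + 242745)/(-172309 - 222808) - 305/(12*(-195)) = 105239/(-395117) - 305/(-2340) = 105239*(-1/395117) - 305*(-1/2340) = -105239/395117 + 61/468 = -25149715/184914756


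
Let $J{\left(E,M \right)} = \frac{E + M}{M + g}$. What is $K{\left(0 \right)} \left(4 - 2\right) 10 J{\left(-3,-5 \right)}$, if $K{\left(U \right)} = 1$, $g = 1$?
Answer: $40$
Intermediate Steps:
$J{\left(E,M \right)} = \frac{E + M}{1 + M}$ ($J{\left(E,M \right)} = \frac{E + M}{M + 1} = \frac{E + M}{1 + M}$)
$K{\left(0 \right)} \left(4 - 2\right) 10 J{\left(-3,-5 \right)} = 1 \left(4 - 2\right) 10 \frac{-3 - 5}{1 - 5} = 1 \cdot 2 \cdot 10 \frac{1}{-4} \left(-8\right) = 2 \cdot 10 \left(\left(- \frac{1}{4}\right) \left(-8\right)\right) = 20 \cdot 2 = 40$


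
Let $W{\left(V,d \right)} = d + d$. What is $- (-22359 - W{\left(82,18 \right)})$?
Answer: $22395$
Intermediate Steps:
$W{\left(V,d \right)} = 2 d$
$- (-22359 - W{\left(82,18 \right)}) = - (-22359 - 2 \cdot 18) = - (-22359 - 36) = \left(-1\right) \left(-22395\right) = 22395$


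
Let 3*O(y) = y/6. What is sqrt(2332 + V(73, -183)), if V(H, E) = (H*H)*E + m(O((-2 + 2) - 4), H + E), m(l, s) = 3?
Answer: 2*I*sqrt(243218) ≈ 986.34*I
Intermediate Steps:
O(y) = y/18 (O(y) = (y/6)/3 = y/18)
V(H, E) = 3 + E*H**2 (V(H, E) = (H*H)*E + 3 = H**2*E + 3 = E*H**2 + 3 = 3 + E*H**2)
sqrt(2332 + V(73, -183)) = sqrt(2332 + (3 - 183*73**2)) = sqrt(2332 + (3 - 183*5329)) = sqrt(2332 + (3 - 975207)) = sqrt(2332 - 975204) = sqrt(-972872) = 2*I*sqrt(243218)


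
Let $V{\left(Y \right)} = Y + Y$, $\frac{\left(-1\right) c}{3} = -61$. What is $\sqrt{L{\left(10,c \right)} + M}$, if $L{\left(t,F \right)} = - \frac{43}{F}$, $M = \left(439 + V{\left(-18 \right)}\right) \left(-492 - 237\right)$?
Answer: $\frac{2 i \sqrt{2459660178}}{183} \approx 542.02 i$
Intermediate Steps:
$c = 183$ ($c = \left(-3\right) \left(-61\right) = 183$)
$V{\left(Y \right)} = 2 Y$
$M = -293787$ ($M = \left(439 + 2 \left(-18\right)\right) \left(-492 - 237\right) = \left(439 - 36\right) \left(-729\right) = 403 \left(-729\right) = -293787$)
$\sqrt{L{\left(10,c \right)} + M} = \sqrt{- \frac{43}{183} - 293787} = \sqrt{- \frac{53763064}{183}} = \frac{2 i \sqrt{2459660178}}{183}$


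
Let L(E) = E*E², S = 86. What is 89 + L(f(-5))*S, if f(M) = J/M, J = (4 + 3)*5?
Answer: -29409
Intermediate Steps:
J = 35 (J = 7*5 = 35)
f(M) = 35/M
L(E) = E³
89 + L(f(-5))*S = 89 + (35/(-5))³*86 = 89 + (35*(-⅕))³*86 = 89 + (-7)³*86 = 89 - 343*86 = 89 - 29498 = -29409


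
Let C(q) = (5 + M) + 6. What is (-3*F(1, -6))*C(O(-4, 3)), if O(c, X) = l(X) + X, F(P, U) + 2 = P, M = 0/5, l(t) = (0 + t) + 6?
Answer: 33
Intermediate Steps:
l(t) = 6 + t (l(t) = t + 6 = 6 + t)
M = 0 (M = 0*(1/5) = 0)
F(P, U) = -2 + P
O(c, X) = 6 + 2*X (O(c, X) = (6 + X) + X = 6 + 2*X)
C(q) = 11 (C(q) = (5 + 0) + 6 = 5 + 6 = 11)
(-3*F(1, -6))*C(O(-4, 3)) = -3*(-2 + 1)*11 = -3*(-1)*11 = 3*11 = 33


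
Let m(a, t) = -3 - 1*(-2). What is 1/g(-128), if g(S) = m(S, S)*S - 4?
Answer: 1/124 ≈ 0.0080645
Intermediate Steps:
m(a, t) = -1 (m(a, t) = -3 + 2 = -1)
g(S) = -4 - S (g(S) = -S - 4 = -4 - S)
1/g(-128) = 1/(-4 - 1*(-128)) = 1/(-4 + 128) = 1/124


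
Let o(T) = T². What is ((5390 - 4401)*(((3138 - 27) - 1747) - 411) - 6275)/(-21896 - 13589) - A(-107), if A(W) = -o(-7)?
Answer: 802523/35485 ≈ 22.616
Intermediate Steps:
A(W) = -49 (A(W) = -1*(-7)² = -1*49 = -49)
((5390 - 4401)*(((3138 - 27) - 1747) - 411) - 6275)/(-21896 - 13589) - A(-107) = ((5390 - 4401)*(((3138 - 27) - 1747) - 411) - 6275)/(-21896 - 13589) - 1*(-49) = (989*((3111 - 1747) - 411) - 6275)/(-35485) + 49 = (989*(1364 - 411) - 6275)*(-1/35485) + 49 = (989*953 - 6275)*(-1/35485) + 49 = (942517 - 6275)*(-1/35485) + 49 = 936242*(-1/35485) + 49 = -936242/35485 + 49 = 802523/35485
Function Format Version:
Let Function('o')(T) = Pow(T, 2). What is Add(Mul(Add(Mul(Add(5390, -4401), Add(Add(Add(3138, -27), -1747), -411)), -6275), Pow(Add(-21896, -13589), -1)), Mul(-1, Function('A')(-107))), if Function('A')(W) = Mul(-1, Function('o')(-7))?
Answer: Rational(802523, 35485) ≈ 22.616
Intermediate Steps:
Function('A')(W) = -49 (Function('A')(W) = Mul(-1, Pow(-7, 2)) = Mul(-1, 49) = -49)
Add(Mul(Add(Mul(Add(5390, -4401), Add(Add(Add(3138, -27), -1747), -411)), -6275), Pow(Add(-21896, -13589), -1)), Mul(-1, Function('A')(-107))) = Add(Mul(Add(Mul(Add(5390, -4401), Add(Add(Add(3138, -27), -1747), -411)), -6275), Pow(Add(-21896, -13589), -1)), Mul(-1, -49)) = Add(Mul(Add(Mul(989, Add(Add(3111, -1747), -411)), -6275), Pow(-35485, -1)), 49) = Add(Mul(Add(Mul(989, Add(1364, -411)), -6275), Rational(-1, 35485)), 49) = Add(Mul(Add(Mul(989, 953), -6275), Rational(-1, 35485)), 49) = Add(Mul(Add(942517, -6275), Rational(-1, 35485)), 49) = Add(Mul(936242, Rational(-1, 35485)), 49) = Add(Rational(-936242, 35485), 49) = Rational(802523, 35485)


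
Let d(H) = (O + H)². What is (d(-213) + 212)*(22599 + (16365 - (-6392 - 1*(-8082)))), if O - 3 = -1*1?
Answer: 1667377842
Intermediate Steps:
O = 2 (O = 3 - 1*1 = 3 - 1 = 2)
d(H) = (2 + H)²
(d(-213) + 212)*(22599 + (16365 - (-6392 - 1*(-8082)))) = ((2 - 213)² + 212)*(22599 + (16365 - (-6392 - 1*(-8082)))) = ((-211)² + 212)*(22599 + (16365 - (-6392 + 8082))) = (44521 + 212)*(22599 + (16365 - 1*1690)) = 44733*(22599 + (16365 - 1690)) = 44733*(22599 + 14675) = 44733*37274 = 1667377842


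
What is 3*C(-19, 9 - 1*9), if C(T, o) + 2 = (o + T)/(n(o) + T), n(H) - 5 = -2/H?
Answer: nan ≈ nan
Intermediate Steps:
n(H) = 5 - 2/H
C(T, o) = -2 + (T + o)/(5 + T - 2/o) (C(T, o) = -2 + (o + T)/((5 - 2/o) + T) = -2 + (T + o)/(5 + T - 2/o))
3*C(-19, 9 - 1*9) = 3*((4 - 10*(9 - 1*9) - (9 - 1*9)*(-19 - (9 - 1*9)))/(-2 + 5*(9 - 1*9) - 19*(9 - 1*9))) = 3*((4 - 10*(9 - 9) - (9 - 9)*(-19 - (9 - 9)))/(-2 + 5*(9 - 9) - 19*(9 - 9))) = 3*((4 - 10*0 - 1*0*(-19 - 1*0))/(-2 + 5*0 - 19*0)) = 3*((4 + 0 - 1*0*(-19 + 0))/(-2 + 0 + 0)) = 3*((4 + 0 - 1*0*(-19))/(-2)) = 3*(-(4 + 0 + 0)/2) = 3*(-½*4) = 3*(-2) = -6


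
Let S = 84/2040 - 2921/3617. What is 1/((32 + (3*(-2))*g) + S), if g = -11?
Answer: 614890/59787969 ≈ 0.010285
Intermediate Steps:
S = -471251/614890 (S = 84*(1/2040) - 2921*1/3617 = 7/170 - 2921/3617 = -471251/614890 ≈ -0.76640)
1/((32 + (3*(-2))*g) + S) = 1/((32 + (3*(-2))*(-11)) - 471251/614890) = 1/((32 - 6*(-11)) - 471251/614890) = 1/((32 + 66) - 471251/614890) = 1/(98 - 471251/614890) = 1/(59787969/614890) = 614890/59787969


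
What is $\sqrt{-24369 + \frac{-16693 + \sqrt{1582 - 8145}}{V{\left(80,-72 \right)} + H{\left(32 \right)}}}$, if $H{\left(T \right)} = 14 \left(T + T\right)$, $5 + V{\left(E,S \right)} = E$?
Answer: $\frac{\sqrt{-22992301232 + 971 i \sqrt{6563}}}{971} \approx 0.00026713 + 156.16 i$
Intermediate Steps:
$V{\left(E,S \right)} = -5 + E$
$H{\left(T \right)} = 28 T$ ($H{\left(T \right)} = 14 \cdot 2 T = 28 T$)
$\sqrt{-24369 + \frac{-16693 + \sqrt{1582 - 8145}}{V{\left(80,-72 \right)} + H{\left(32 \right)}}} = \sqrt{-24369 + \frac{-16693 + \sqrt{1582 - 8145}}{\left(-5 + 80\right) + 28 \cdot 32}} = \sqrt{-24369 + \frac{-16693 + \sqrt{-6563}}{75 + 896}} = \sqrt{-24369 + \frac{-16693 + i \sqrt{6563}}{971}} = \sqrt{-24369 + \left(-16693 + i \sqrt{6563}\right) \frac{1}{971}} = \sqrt{-24369 - \left(\frac{16693}{971} - \frac{i \sqrt{6563}}{971}\right)} = \sqrt{- \frac{23678992}{971} + \frac{i \sqrt{6563}}{971}}$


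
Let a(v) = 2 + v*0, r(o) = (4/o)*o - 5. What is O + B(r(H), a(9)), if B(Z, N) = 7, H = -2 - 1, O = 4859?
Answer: 4866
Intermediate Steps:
H = -3
r(o) = -1 (r(o) = 4 - 5 = -1)
a(v) = 2 (a(v) = 2 + 0 = 2)
O + B(r(H), a(9)) = 4859 + 7 = 4866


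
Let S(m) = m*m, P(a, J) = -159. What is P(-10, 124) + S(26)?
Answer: 517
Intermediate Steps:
S(m) = m**2
P(-10, 124) + S(26) = -159 + 26**2 = -159 + 676 = 517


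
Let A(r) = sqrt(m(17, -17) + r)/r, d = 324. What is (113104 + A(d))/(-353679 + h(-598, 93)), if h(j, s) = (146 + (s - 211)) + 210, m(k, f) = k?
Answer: -113104/353441 - sqrt(341)/114514884 ≈ -0.32001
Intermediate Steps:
h(j, s) = 145 + s (h(j, s) = (146 + (-211 + s)) + 210 = (-65 + s) + 210 = 145 + s)
A(r) = sqrt(17 + r)/r
(113104 + A(d))/(-353679 + h(-598, 93)) = (113104 + sqrt(17 + 324)/324)/(-353679 + (145 + 93)) = (113104 + sqrt(341)/324)/(-353679 + 238) = (113104 + sqrt(341)/324)/(-353441) = (113104 + sqrt(341)/324)*(-1/353441) = -113104/353441 - sqrt(341)/114514884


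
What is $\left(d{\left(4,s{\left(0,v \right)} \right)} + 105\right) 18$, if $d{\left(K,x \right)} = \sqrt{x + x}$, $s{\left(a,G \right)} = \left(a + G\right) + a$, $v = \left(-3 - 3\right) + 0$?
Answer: $1890 + 36 i \sqrt{3} \approx 1890.0 + 62.354 i$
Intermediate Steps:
$v = -6$ ($v = -6 + 0 = -6$)
$s{\left(a,G \right)} = G + 2 a$ ($s{\left(a,G \right)} = \left(G + a\right) + a = G + 2 a$)
$d{\left(K,x \right)} = \sqrt{2} \sqrt{x}$ ($d{\left(K,x \right)} = \sqrt{2 x} = \sqrt{2} \sqrt{x}$)
$\left(d{\left(4,s{\left(0,v \right)} \right)} + 105\right) 18 = \left(\sqrt{2} \sqrt{-6 + 2 \cdot 0} + 105\right) 18 = \left(\sqrt{2} \sqrt{-6 + 0} + 105\right) 18 = \left(\sqrt{2} \sqrt{-6} + 105\right) 18 = \left(\sqrt{2} i \sqrt{6} + 105\right) 18 = \left(2 i \sqrt{3} + 105\right) 18 = \left(105 + 2 i \sqrt{3}\right) 18 = 1890 + 36 i \sqrt{3}$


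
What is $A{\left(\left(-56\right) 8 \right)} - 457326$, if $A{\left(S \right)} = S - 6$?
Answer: $-457780$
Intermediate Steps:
$A{\left(S \right)} = -6 + S$ ($A{\left(S \right)} = S - 6 = -6 + S$)
$A{\left(\left(-56\right) 8 \right)} - 457326 = \left(-6 - 448\right) - 457326 = -454 - 457326 = -457780$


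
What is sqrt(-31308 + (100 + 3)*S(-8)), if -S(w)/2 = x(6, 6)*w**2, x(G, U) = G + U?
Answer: 2*I*sqrt(47379) ≈ 435.33*I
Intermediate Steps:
S(w) = -24*w**2 (S(w) = -2*(6 + 6)*w**2 = -24*w**2)
sqrt(-31308 + (100 + 3)*S(-8)) = sqrt(-31308 + (100 + 3)*(-24*(-8)**2)) = sqrt(-31308 + 103*(-24*64)) = sqrt(-31308 + 103*(-1536)) = sqrt(-31308 - 158208) = sqrt(-189516) = 2*I*sqrt(47379)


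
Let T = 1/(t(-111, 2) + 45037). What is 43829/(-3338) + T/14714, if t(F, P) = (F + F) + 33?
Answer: -14461235490475/1101362204768 ≈ -13.130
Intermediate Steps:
t(F, P) = 33 + 2*F (t(F, P) = 2*F + 33 = 33 + 2*F)
T = 1/44848 (T = 1/((33 + 2*(-111)) + 45037) = 1/((33 - 222) + 45037) = 1/(-189 + 45037) = 1/44848 ≈ 2.2298e-5)
43829/(-3338) + T/14714 = 43829/(-3338) + (1/44848)/14714 = 43829*(-1/3338) + (1/44848)*(1/14714) = -43829/3338 + 1/659893472 = -14461235490475/1101362204768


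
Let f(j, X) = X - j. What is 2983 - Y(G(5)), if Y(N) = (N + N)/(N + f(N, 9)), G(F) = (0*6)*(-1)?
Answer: 2983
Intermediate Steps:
G(F) = 0 (G(F) = 0*(-1) = 0)
Y(N) = 2*N/9 (Y(N) = (N + N)/(N + (9 - N)) = (2*N)/9 = (2*N)*(⅑) = 2*N/9)
2983 - Y(G(5)) = 2983 - 2*0/9 = 2983 - 1*0 = 2983 + 0 = 2983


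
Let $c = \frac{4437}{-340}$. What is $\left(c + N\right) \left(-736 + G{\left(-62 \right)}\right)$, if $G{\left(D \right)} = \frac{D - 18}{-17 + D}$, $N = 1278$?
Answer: $- \frac{367240284}{395} \approx -9.2972 \cdot 10^{5}$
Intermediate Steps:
$G{\left(D \right)} = \frac{-18 + D}{-17 + D}$
$c = - \frac{261}{20}$ ($c = 4437 \left(- \frac{1}{340}\right) = - \frac{261}{20} \approx -13.05$)
$\left(c + N\right) \left(-736 + G{\left(-62 \right)}\right) = \left(- \frac{261}{20} + 1278\right) \left(-736 + \frac{-18 - 62}{-17 - 62}\right) = \frac{25299 \left(-736 + \frac{1}{-79} \left(-80\right)\right)}{20} = \frac{25299 \left(-736 - - \frac{80}{79}\right)}{20} = \frac{25299 \left(-736 + \frac{80}{79}\right)}{20} = \frac{25299}{20} \left(- \frac{58064}{79}\right) = - \frac{367240284}{395}$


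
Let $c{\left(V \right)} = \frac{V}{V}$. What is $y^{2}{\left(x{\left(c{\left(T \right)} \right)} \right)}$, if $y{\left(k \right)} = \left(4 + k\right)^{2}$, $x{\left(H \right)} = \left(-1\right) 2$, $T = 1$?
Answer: $16$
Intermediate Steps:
$c{\left(V \right)} = 1$
$x{\left(H \right)} = -2$
$y^{2}{\left(x{\left(c{\left(T \right)} \right)} \right)} = \left(\left(4 - 2\right)^{2}\right)^{2} = \left(2^{2}\right)^{2} = 4^{2} = 16$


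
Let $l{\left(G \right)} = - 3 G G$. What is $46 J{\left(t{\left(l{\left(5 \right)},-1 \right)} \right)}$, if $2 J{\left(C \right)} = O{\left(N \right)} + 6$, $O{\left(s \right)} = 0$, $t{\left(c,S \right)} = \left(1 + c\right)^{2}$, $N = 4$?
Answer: $138$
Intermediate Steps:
$l{\left(G \right)} = - 3 G^{2}$
$J{\left(C \right)} = 3$ ($J{\left(C \right)} = \frac{0 + 6}{2} = \frac{1}{2} \cdot 6 = 3$)
$46 J{\left(t{\left(l{\left(5 \right)},-1 \right)} \right)} = 46 \cdot 3 = 138$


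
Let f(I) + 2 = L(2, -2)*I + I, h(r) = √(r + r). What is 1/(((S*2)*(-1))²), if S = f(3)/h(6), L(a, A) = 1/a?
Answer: 12/25 ≈ 0.48000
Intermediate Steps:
h(r) = √2*√r (h(r) = √(2*r) = √2*√r)
f(I) = -2 + 3*I/2 (f(I) = -2 + (I/2 + I) = -2 + 3*I/2)
S = 5*√3/12 (S = (-2 + (3/2)*3)/((√2*√6)) = (-2 + 9/2)/((2*√3)) = 5*(√3/6)/2 = 5*√3/12 ≈ 0.72169)
1/(((S*2)*(-1))²) = 1/((((5*√3/12)*2)*(-1))²) = 1/(((5*√3/6)*(-1))²) = 1/((-5*√3/6)²) = 1/(25/12) = 12/25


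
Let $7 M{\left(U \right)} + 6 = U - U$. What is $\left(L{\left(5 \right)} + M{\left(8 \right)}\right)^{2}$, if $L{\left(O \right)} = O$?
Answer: $\frac{841}{49} \approx 17.163$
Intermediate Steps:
$M{\left(U \right)} = - \frac{6}{7}$ ($M{\left(U \right)} = - \frac{6}{7} + \frac{U - U}{7} = - \frac{6}{7} + \frac{1}{7} \cdot 0 = - \frac{6}{7} + 0 = - \frac{6}{7}$)
$\left(L{\left(5 \right)} + M{\left(8 \right)}\right)^{2} = \left(5 - \frac{6}{7}\right)^{2} = \left(\frac{29}{7}\right)^{2} = \frac{841}{49}$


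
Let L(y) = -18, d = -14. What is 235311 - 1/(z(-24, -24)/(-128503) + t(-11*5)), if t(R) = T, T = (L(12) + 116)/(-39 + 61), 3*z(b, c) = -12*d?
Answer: 1481523937108/6296031 ≈ 2.3531e+5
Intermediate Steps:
z(b, c) = 56 (z(b, c) = (-12*(-14))/3 = (1/3)*168 = 56)
T = 49/11 (T = (-18 + 116)/(-39 + 61) = 98/22 = 98*(1/22) = 49/11 ≈ 4.4545)
t(R) = 49/11
235311 - 1/(z(-24, -24)/(-128503) + t(-11*5)) = 235311 - 1/(56/(-128503) + 49/11) = 235311 - 1/(56*(-1/128503) + 49/11) = 235311 - 1/(-56/128503 + 49/11) = 235311 - 1/6296031/1413533 = 235311 - 1*1413533/6296031 = 235311 - 1413533/6296031 = 1481523937108/6296031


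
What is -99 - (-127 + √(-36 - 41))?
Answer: 28 - I*√77 ≈ 28.0 - 8.775*I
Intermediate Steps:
-99 - (-127 + √(-36 - 41)) = -99 - (-127 + √(-77)) = -99 - (-127 + I*√77) = -99 + (127 - I*√77) = 28 - I*√77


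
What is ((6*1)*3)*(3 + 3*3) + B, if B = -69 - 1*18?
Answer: 129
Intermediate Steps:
B = -87 (B = -69 - 18 = -87)
((6*1)*3)*(3 + 3*3) + B = ((6*1)*3)*(3 + 3*3) - 87 = (6*3)*(3 + 9) - 87 = 18*12 - 87 = 216 - 87 = 129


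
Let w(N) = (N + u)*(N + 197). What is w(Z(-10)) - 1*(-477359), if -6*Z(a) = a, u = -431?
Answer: 3528583/9 ≈ 3.9207e+5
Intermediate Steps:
Z(a) = -a/6
w(N) = (-431 + N)*(197 + N) (w(N) = (N - 431)*(N + 197) = (-431 + N)*(197 + N))
w(Z(-10)) - 1*(-477359) = (-84907 + (-⅙*(-10))² - (-39)*(-10)) - 1*(-477359) = (-84907 + (5/3)² - 234*5/3) + 477359 = (-84907 + 25/9 - 390) + 477359 = -767648/9 + 477359 = 3528583/9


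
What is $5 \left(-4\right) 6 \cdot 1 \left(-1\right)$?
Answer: $120$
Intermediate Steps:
$5 \left(-4\right) 6 \cdot 1 \left(-1\right) = 5 \left(\left(-24\right) 1\right) \left(-1\right) = 5 \left(-24\right) \left(-1\right) = \left(-120\right) \left(-1\right) = 120$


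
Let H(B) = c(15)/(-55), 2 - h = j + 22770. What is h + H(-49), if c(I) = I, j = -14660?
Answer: -89191/11 ≈ -8108.3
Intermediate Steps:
h = -8108 (h = 2 - (-14660 + 22770) = 2 - 1*8110 = 2 - 8110 = -8108)
H(B) = -3/11 (H(B) = 15/(-55) = 15*(-1/55) = -3/11)
h + H(-49) = -8108 - 3/11 = -89191/11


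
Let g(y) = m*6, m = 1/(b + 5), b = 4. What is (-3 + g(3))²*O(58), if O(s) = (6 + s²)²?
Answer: 556488100/9 ≈ 6.1832e+7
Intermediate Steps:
m = ⅑ (m = 1/(4 + 5) = 1/9 = ⅑ ≈ 0.11111)
g(y) = ⅔ (g(y) = (⅑)*6 = ⅔)
(-3 + g(3))²*O(58) = (-3 + ⅔)²*(6 + 58²)² = (-7/3)²*(6 + 3364)² = (49/9)*3370² = (49/9)*11356900 = 556488100/9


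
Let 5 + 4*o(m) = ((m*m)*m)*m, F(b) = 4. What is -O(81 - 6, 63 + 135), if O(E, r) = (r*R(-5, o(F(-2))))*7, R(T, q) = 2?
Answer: -2772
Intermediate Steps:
o(m) = -5/4 + m⁴/4 (o(m) = -5/4 + (((m*m)*m)*m)/4 = -5/4 + ((m²*m)*m)/4 = -5/4 + (m³*m)/4 = -5/4 + m⁴/4)
O(E, r) = 14*r (O(E, r) = (r*2)*7 = (2*r)*7 = 14*r)
-O(81 - 6, 63 + 135) = -14*(63 + 135) = -14*198 = -1*2772 = -2772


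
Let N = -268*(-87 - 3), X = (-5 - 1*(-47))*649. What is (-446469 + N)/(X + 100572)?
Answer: -140783/42610 ≈ -3.3040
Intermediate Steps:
X = 27258 (X = (-5 + 47)*649 = 42*649 = 27258)
N = 24120 (N = -268*(-90) = 24120)
(-446469 + N)/(X + 100572) = (-446469 + 24120)/(27258 + 100572) = -422349/127830 = -422349*1/127830 = -140783/42610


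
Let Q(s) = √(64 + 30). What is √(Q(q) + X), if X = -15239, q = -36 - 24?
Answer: √(-15239 + √94) ≈ 123.41*I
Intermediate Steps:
q = -60
Q(s) = √94
√(Q(q) + X) = √(√94 - 15239) = √(-15239 + √94)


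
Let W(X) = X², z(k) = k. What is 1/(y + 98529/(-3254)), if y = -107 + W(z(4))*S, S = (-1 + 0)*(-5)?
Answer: -3254/186387 ≈ -0.017458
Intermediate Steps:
S = 5 (S = -1*(-5) = 5)
y = -27 (y = -107 + 4²*5 = -107 + 16*5 = -107 + 80 = -27)
1/(y + 98529/(-3254)) = 1/(-27 + 98529/(-3254)) = 1/(-27 + 98529*(-1/3254)) = 1/(-27 - 98529/3254) = 1/(-186387/3254) = -3254/186387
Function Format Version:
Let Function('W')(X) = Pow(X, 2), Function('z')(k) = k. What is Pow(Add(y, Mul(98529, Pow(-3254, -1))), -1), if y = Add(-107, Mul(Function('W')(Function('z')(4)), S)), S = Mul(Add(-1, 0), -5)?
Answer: Rational(-3254, 186387) ≈ -0.017458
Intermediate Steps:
S = 5 (S = Mul(-1, -5) = 5)
y = -27 (y = Add(-107, Mul(Pow(4, 2), 5)) = Add(-107, Mul(16, 5)) = Add(-107, 80) = -27)
Pow(Add(y, Mul(98529, Pow(-3254, -1))), -1) = Pow(Add(-27, Mul(98529, Pow(-3254, -1))), -1) = Pow(Add(-27, Mul(98529, Rational(-1, 3254))), -1) = Pow(Add(-27, Rational(-98529, 3254)), -1) = Pow(Rational(-186387, 3254), -1) = Rational(-3254, 186387)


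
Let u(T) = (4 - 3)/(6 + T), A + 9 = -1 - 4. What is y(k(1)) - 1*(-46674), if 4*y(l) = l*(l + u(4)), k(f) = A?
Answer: 934453/20 ≈ 46723.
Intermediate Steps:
A = -14 (A = -9 + (-1 - 4) = -9 - 5 = -14)
k(f) = -14
u(T) = 1/(6 + T)
y(l) = l*(⅒ + l)/4 (y(l) = (l*(l + 1/(6 + 4)))/4 = (l*(l + 1/10))/4 = (l*(l + ⅒))/4 = (l*(⅒ + l))/4 = l*(⅒ + l)/4)
y(k(1)) - 1*(-46674) = (1/40)*(-14)*(1 + 10*(-14)) - 1*(-46674) = (1/40)*(-14)*(1 - 140) + 46674 = (1/40)*(-14)*(-139) + 46674 = 973/20 + 46674 = 934453/20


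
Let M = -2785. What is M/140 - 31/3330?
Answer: -927839/46620 ≈ -19.902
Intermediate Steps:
M/140 - 31/3330 = -2785/140 - 31/3330 = -2785*1/140 - 31*1/3330 = -557/28 - 31/3330 = -927839/46620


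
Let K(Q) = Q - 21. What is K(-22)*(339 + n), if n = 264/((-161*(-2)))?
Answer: -2352573/161 ≈ -14612.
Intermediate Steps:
n = 132/161 (n = 264/322 = 264*(1/322) = 132/161 ≈ 0.81988)
K(Q) = -21 + Q
K(-22)*(339 + n) = (-21 - 22)*(339 + 132/161) = -43*54711/161 = -2352573/161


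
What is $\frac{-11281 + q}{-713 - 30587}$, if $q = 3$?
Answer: $\frac{5639}{15650} \approx 0.36032$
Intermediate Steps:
$\frac{-11281 + q}{-713 - 30587} = \frac{-11281 + 3}{-713 - 30587} = - \frac{11278}{-31300} = \left(-11278\right) \left(- \frac{1}{31300}\right) = \frac{5639}{15650}$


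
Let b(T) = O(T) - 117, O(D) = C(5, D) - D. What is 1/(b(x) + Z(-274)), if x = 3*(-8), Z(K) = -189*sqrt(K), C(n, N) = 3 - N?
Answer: I/(3*(-22*I + 63*sqrt(274))) ≈ -6.7403e-6 + 0.0003195*I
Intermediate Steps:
x = -24
O(D) = 3 - 2*D (O(D) = (3 - D) - D = 3 - 2*D)
b(T) = -114 - 2*T (b(T) = (3 - 2*T) - 117 = -114 - 2*T)
1/(b(x) + Z(-274)) = 1/((-114 - 2*(-24)) - 189*I*sqrt(274)) = 1/((-114 + 48) - 189*I*sqrt(274)) = 1/(-66 - 189*I*sqrt(274))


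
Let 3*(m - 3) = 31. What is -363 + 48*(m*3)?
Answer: 1557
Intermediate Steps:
m = 40/3 (m = 3 + (⅓)*31 = 3 + 31/3 = 40/3 ≈ 13.333)
-363 + 48*(m*3) = -363 + 48*((40/3)*3) = -363 + 48*40 = -363 + 1920 = 1557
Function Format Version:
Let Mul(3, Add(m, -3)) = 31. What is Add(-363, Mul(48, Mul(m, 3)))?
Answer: 1557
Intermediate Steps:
m = Rational(40, 3) (m = Add(3, Mul(Rational(1, 3), 31)) = Add(3, Rational(31, 3)) = Rational(40, 3) ≈ 13.333)
Add(-363, Mul(48, Mul(m, 3))) = Add(-363, Mul(48, Mul(Rational(40, 3), 3))) = Add(-363, Mul(48, 40)) = Add(-363, 1920) = 1557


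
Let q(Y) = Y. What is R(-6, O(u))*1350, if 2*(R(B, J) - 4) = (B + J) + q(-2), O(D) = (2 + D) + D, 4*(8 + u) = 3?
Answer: -16875/2 ≈ -8437.5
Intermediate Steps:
u = -29/4 (u = -8 + (1/4)*3 = -8 + 3/4 = -29/4 ≈ -7.2500)
O(D) = 2 + 2*D
R(B, J) = 3 + B/2 + J/2 (R(B, J) = 4 + ((B + J) - 2)/2 = 4 + (-2 + B + J)/2 = 4 + (-1 + B/2 + J/2) = 3 + B/2 + J/2)
R(-6, O(u))*1350 = (3 + (1/2)*(-6) + (2 + 2*(-29/4))/2)*1350 = (3 - 3 + (2 - 29/2)/2)*1350 = (3 - 3 + (1/2)*(-25/2))*1350 = (3 - 3 - 25/4)*1350 = -25/4*1350 = -16875/2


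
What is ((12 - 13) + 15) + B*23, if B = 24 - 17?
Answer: 175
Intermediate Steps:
B = 7
((12 - 13) + 15) + B*23 = ((12 - 13) + 15) + 7*23 = (-1 + 15) + 161 = 14 + 161 = 175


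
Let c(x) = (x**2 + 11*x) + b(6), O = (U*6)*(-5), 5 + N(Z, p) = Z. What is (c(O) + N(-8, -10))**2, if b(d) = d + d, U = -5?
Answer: 583174201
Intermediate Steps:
N(Z, p) = -5 + Z
O = 150 (O = -5*6*(-5) = -30*(-5) = 150)
b(d) = 2*d
c(x) = 12 + x**2 + 11*x (c(x) = (x**2 + 11*x) + 2*6 = (x**2 + 11*x) + 12 = 12 + x**2 + 11*x)
(c(O) + N(-8, -10))**2 = ((12 + 150**2 + 11*150) + (-5 - 8))**2 = ((12 + 22500 + 1650) - 13)**2 = (24162 - 13)**2 = 24149**2 = 583174201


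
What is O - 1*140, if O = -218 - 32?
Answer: -390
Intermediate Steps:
O = -250
O - 1*140 = -250 - 1*140 = -250 - 140 = -390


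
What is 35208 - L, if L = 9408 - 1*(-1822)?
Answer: 23978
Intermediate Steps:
L = 11230 (L = 9408 + 1822 = 11230)
35208 - L = 35208 - 1*11230 = 35208 - 11230 = 23978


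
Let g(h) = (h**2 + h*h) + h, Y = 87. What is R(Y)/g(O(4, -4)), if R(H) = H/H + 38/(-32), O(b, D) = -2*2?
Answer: -3/448 ≈ -0.0066964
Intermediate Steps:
O(b, D) = -4
R(H) = -3/16 (R(H) = 1 + 38*(-1/32) = 1 - 19/16 = -3/16)
g(h) = h + 2*h**2 (g(h) = (h**2 + h**2) + h = 2*h**2 + h = h + 2*h**2)
R(Y)/g(O(4, -4)) = -3*(-1/(4*(1 + 2*(-4))))/16 = -3*(-1/(4*(1 - 8)))/16 = -3/(16*((-4*(-7)))) = -3/16/28 = -3/16*1/28 = -3/448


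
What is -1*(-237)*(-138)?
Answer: -32706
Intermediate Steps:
-1*(-237)*(-138) = 237*(-138) = -32706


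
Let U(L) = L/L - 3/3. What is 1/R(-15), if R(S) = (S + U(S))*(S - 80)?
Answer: 1/1425 ≈ 0.00070175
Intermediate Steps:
U(L) = 0 (U(L) = 1 - 3*⅓ = 1 - 1 = 0)
R(S) = S*(-80 + S) (R(S) = (S + 0)*(S - 80) = S*(-80 + S))
1/R(-15) = 1/(-15*(-80 - 15)) = 1/(-15*(-95)) = 1/1425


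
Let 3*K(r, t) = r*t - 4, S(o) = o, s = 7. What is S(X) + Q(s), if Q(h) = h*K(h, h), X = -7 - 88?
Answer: 10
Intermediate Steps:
X = -95
K(r, t) = -4/3 + r*t/3 (K(r, t) = (r*t - 4)/3 = (-4 + r*t)/3 = -4/3 + r*t/3)
Q(h) = h*(-4/3 + h²/3) (Q(h) = h*(-4/3 + h*h/3) = h*(-4/3 + h²/3))
S(X) + Q(s) = -95 + (⅓)*7*(-4 + 7²) = -95 + (⅓)*7*(-4 + 49) = -95 + (⅓)*7*45 = -95 + 105 = 10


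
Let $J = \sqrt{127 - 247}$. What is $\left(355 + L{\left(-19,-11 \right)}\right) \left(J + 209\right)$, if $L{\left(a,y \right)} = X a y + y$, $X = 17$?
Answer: $814473 + 7794 i \sqrt{30} \approx 8.1447 \cdot 10^{5} + 42690.0 i$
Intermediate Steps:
$J = 2 i \sqrt{30}$ ($J = \sqrt{-120} = 2 i \sqrt{30} \approx 10.954 i$)
$L{\left(a,y \right)} = y + 17 a y$ ($L{\left(a,y \right)} = 17 a y + y = y + 17 a y$)
$\left(355 + L{\left(-19,-11 \right)}\right) \left(J + 209\right) = \left(355 - 11 \left(1 + 17 \left(-19\right)\right)\right) \left(2 i \sqrt{30} + 209\right) = \left(355 - 11 \left(1 - 323\right)\right) \left(209 + 2 i \sqrt{30}\right) = \left(355 - -3542\right) \left(209 + 2 i \sqrt{30}\right) = \left(355 + 3542\right) \left(209 + 2 i \sqrt{30}\right) = 3897 \left(209 + 2 i \sqrt{30}\right) = 814473 + 7794 i \sqrt{30}$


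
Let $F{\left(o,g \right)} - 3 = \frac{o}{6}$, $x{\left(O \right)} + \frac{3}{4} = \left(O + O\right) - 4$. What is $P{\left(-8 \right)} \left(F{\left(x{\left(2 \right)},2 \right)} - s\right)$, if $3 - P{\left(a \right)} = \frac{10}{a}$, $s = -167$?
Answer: $\frac{23103}{32} \approx 721.97$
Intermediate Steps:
$x{\left(O \right)} = - \frac{19}{4} + 2 O$ ($x{\left(O \right)} = - \frac{3}{4} + \left(\left(O + O\right) - 4\right) = - \frac{3}{4} + \left(2 O - 4\right) = - \frac{3}{4} + \left(-4 + 2 O\right) = - \frac{19}{4} + 2 O$)
$F{\left(o,g \right)} = 3 + \frac{o}{6}$
$P{\left(a \right)} = 3 - \frac{10}{a}$
$P{\left(-8 \right)} \left(F{\left(x{\left(2 \right)},2 \right)} - s\right) = \left(3 - \frac{10}{-8}\right) \left(\left(3 + \frac{- \frac{19}{4} + 2 \cdot 2}{6}\right) - -167\right) = \left(3 - - \frac{5}{4}\right) \left(\left(3 + \frac{- \frac{19}{4} + 4}{6}\right) + 167\right) = \left(3 + \frac{5}{4}\right) \left(\left(3 + \frac{1}{6} \left(- \frac{3}{4}\right)\right) + 167\right) = \frac{17 \left(\left(3 - \frac{1}{8}\right) + 167\right)}{4} = \frac{17 \left(\frac{23}{8} + 167\right)}{4} = \frac{17}{4} \cdot \frac{1359}{8} = \frac{23103}{32}$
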